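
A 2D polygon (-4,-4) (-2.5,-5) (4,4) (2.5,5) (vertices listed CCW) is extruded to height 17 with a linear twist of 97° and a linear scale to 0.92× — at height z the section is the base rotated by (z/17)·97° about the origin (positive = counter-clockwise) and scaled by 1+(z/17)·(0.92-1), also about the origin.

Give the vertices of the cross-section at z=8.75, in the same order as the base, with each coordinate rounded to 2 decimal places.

t = z/height = 8.75/17 = 0.514706
s = 1 + (scale-1)·z/height = 1 + (0.92-1)·8.75/17 = 0.958824
θ = twist·z/height = 97°·8.75/17 = 49.9265° = 0.871381 rad
cos θ = 0.643770, sin θ = 0.765219 (intermediates below are computed at full precision and shown rounded to 5 d.p.)
v1: (-4,-4) → rotate → (0.48579,-5.63596) → ×s → (0.46579,-5.40389) → (0.47,-5.40)
v2: (-2.5,-5) → rotate → (2.21667,-5.13190) → ×s → (2.12539,-4.92058) → (2.13,-4.92)
v3: (4,4) → rotate → (-0.48579,5.63596) → ×s → (-0.46579,5.40389) → (-0.47,5.40)
v4: (2.5,5) → rotate → (-2.21667,5.13190) → ×s → (-2.12539,4.92058) → (-2.13,4.92)

Cross-section at z=8.75: (0.47,-5.40) (2.13,-4.92) (-0.47,5.40) (-2.13,4.92)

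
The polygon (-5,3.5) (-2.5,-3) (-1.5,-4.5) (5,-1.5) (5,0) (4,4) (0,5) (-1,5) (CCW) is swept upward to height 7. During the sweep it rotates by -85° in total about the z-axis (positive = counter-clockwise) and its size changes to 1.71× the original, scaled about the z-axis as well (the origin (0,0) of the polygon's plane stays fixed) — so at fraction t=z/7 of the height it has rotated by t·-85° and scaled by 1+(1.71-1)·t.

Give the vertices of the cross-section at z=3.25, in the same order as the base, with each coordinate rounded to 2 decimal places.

Cross-section at z=3.25: (-2.17,7.82) (-5.10,-0.97) (-5.34,-3.35) (3.86,-5.77) (5.13,-4.23) (7.49,0.73) (4.23,5.13) (3.20,5.98)

t = z/height = 3.25/7 = 0.464286
s = 1 + (scale-1)·z/height = 1 + (1.71-1)·3.25/7 = 1.329643
θ = twist·z/height = -85°·3.25/7 = -39.4643° = -0.688782 rad
cos θ = 0.772021, sin θ = -0.635597 (intermediates below are computed at full precision and shown rounded to 5 d.p.)
v1: (-5,3.5) → rotate → (-1.63551,5.88006) → ×s → (-2.17465,7.81838) → (-2.17,7.82)
v2: (-2.5,-3) → rotate → (-3.83684,-0.72707) → ×s → (-5.10163,-0.96674) → (-5.10,-0.97)
v3: (-1.5,-4.5) → rotate → (-4.01822,-2.52070) → ×s → (-5.34280,-3.35163) → (-5.34,-3.35)
v4: (5,-1.5) → rotate → (2.90671,-4.33602) → ×s → (3.86488,-5.76535) → (3.86,-5.77)
v5: (5,0) → rotate → (3.86010,-3.17799) → ×s → (5.13256,-4.22559) → (5.13,-4.23)
v6: (4,4) → rotate → (5.63047,0.54570) → ×s → (7.48652,0.72558) → (7.49,0.73)
v7: (0,5) → rotate → (3.17799,3.86010) → ×s → (4.22559,5.13256) → (4.23,5.13)
v8: (-1,5) → rotate → (2.40596,4.49570) → ×s → (3.19907,5.97768) → (3.20,5.98)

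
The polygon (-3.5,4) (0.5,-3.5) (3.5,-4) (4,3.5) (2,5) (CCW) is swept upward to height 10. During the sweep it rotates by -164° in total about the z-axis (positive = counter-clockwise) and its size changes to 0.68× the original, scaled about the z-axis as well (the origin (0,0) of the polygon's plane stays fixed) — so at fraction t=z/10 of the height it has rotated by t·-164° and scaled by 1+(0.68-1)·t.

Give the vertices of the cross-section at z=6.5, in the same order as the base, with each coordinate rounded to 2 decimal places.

Cross-section at z=6.5: (3.83,1.75) (-2.77,0.41) (-3.83,-1.75) (1.75,-3.83) (3.34,-2.65)

t = z/height = 6.5/10 = 0.65
s = 1 + (scale-1)·z/height = 1 + (0.68-1)·6.5/10 = 0.792000
θ = twist·z/height = -164°·6.5/10 = -106.6000° = -1.860521 rad
cos θ = -0.285688, sin θ = -0.958323 (intermediates below are computed at full precision and shown rounded to 5 d.p.)
v1: (-3.5,4) → rotate → (4.83320,2.21138) → ×s → (3.82789,1.75141) → (3.83,1.75)
v2: (0.5,-3.5) → rotate → (-3.49697,0.52075) → ×s → (-2.76960,0.41243) → (-2.77,0.41)
v3: (3.5,-4) → rotate → (-4.83320,-2.21138) → ×s → (-3.82789,-1.75141) → (-3.83,-1.75)
v4: (4,3.5) → rotate → (2.21138,-4.83320) → ×s → (1.75141,-3.82789) → (1.75,-3.83)
v5: (2,5) → rotate → (4.22024,-3.34509) → ×s → (3.34243,-2.64931) → (3.34,-2.65)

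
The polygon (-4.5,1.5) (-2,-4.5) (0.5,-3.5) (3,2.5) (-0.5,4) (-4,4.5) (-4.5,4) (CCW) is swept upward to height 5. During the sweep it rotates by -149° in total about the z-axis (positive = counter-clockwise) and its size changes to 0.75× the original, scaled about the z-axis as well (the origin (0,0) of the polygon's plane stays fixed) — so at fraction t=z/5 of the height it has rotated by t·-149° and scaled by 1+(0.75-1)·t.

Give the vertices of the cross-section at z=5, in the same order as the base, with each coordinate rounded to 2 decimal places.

Cross-section at z=5: (3.47,0.77) (-0.45,3.67) (-1.67,2.06) (-0.96,-2.77) (1.87,-2.38) (4.31,-1.35) (4.44,-0.83)

t = z/height = 5/5 = 1
s = 1 + (scale-1)·z/height = 1 + (0.75-1)·5/5 = 0.750000
θ = twist·z/height = -149°·5/5 = -149.0000° = -2.600541 rad
cos θ = -0.857167, sin θ = -0.515038 (intermediates below are computed at full precision and shown rounded to 5 d.p.)
v1: (-4.5,1.5) → rotate → (4.62981,1.03192) → ×s → (3.47236,0.77394) → (3.47,0.77)
v2: (-2,-4.5) → rotate → (-0.60334,4.88733) → ×s → (-0.45250,3.66550) → (-0.45,3.67)
v3: (0.5,-3.5) → rotate → (-2.23122,2.74257) → ×s → (-1.67341,2.05692) → (-1.67,2.06)
v4: (3,2.5) → rotate → (-1.28391,-3.68803) → ×s → (-0.96293,-2.76602) → (-0.96,-2.77)
v5: (-0.5,4) → rotate → (2.48874,-3.17115) → ×s → (1.86655,-2.37836) → (1.87,-2.38)
v6: (-4,4.5) → rotate → (5.74634,-1.79710) → ×s → (4.30976,-1.34783) → (4.31,-1.35)
v7: (-4.5,4) → rotate → (5.91741,-1.11100) → ×s → (4.43805,-0.83325) → (4.44,-0.83)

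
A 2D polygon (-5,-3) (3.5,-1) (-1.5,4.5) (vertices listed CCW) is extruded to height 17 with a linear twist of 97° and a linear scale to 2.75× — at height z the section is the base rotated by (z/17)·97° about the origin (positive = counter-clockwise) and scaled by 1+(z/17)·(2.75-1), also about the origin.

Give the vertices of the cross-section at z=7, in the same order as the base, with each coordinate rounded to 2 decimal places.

t = z/height = 7/17 = 0.411765
s = 1 + (scale-1)·z/height = 1 + (2.75-1)·7/17 = 1.720588
θ = twist·z/height = 97°·7/17 = 39.9412° = 0.697105 rad
cos θ = 0.766704, sin θ = 0.642001 (intermediates below are computed at full precision and shown rounded to 5 d.p.)
v1: (-5,-3) → rotate → (-1.90752,-5.51012) → ×s → (-3.28205,-9.48064) → (-3.28,-9.48)
v2: (3.5,-1) → rotate → (3.32546,1.48030) → ×s → (5.72176,2.54698) → (5.72,2.55)
v3: (-1.5,4.5) → rotate → (-4.03906,2.48717) → ×s → (-6.94956,4.27939) → (-6.95,4.28)

Cross-section at z=7: (-3.28,-9.48) (5.72,2.55) (-6.95,4.28)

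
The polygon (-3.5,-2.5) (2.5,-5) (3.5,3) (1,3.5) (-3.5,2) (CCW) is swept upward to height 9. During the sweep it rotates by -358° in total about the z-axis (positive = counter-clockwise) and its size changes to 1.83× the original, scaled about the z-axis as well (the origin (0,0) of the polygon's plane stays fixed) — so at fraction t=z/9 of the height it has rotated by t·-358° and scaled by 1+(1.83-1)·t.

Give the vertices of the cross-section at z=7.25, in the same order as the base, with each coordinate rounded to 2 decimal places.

t = z/height = 7.25/9 = 0.805556
s = 1 + (scale-1)·z/height = 1 + (1.83-1)·7.25/9 = 1.668611
θ = twist·z/height = -358°·7.25/9 = -288.3889° = -5.033336 rad
cos θ = 0.315465, sin θ = 0.948937 (intermediates below are computed at full precision and shown rounded to 5 d.p.)
v1: (-3.5,-2.5) → rotate → (1.26822,-4.10994) → ×s → (2.11616,-6.85790) → (2.12,-6.86)
v2: (2.5,-5) → rotate → (5.53335,0.79502) → ×s → (9.23301,1.32658) → (9.23,1.33)
v3: (3.5,3) → rotate → (-1.74268,4.26768) → ×s → (-2.90786,7.12109) → (-2.91,7.12)
v4: (1,3.5) → rotate → (-3.00582,2.05306) → ×s → (-5.01554,3.42577) → (-5.02,3.43)
v5: (-3.5,2) → rotate → (-3.00200,-2.69035) → ×s → (-5.00917,-4.48915) → (-5.01,-4.49)

Cross-section at z=7.25: (2.12,-6.86) (9.23,1.33) (-2.91,7.12) (-5.02,3.43) (-5.01,-4.49)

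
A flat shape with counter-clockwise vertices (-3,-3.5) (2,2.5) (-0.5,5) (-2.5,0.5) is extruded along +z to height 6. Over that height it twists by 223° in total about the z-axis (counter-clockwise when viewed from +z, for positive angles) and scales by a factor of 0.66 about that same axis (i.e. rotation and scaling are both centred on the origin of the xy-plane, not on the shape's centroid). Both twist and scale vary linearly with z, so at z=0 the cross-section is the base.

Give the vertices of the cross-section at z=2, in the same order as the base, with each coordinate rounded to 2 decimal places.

Cross-section at z=2: (2.27,-3.40) (-1.66,2.31) (-4.39,0.77) (-1.03,-2.01)

t = z/height = 2/6 = 0.333333
s = 1 + (scale-1)·z/height = 1 + (0.66-1)·2/6 = 0.886667
θ = twist·z/height = 223°·2/6 = 74.3333° = 1.297361 rad
cos θ = 0.270040, sin θ = 0.962849 (intermediates below are computed at full precision and shown rounded to 5 d.p.)
v1: (-3,-3.5) → rotate → (2.55985,-3.83369) → ×s → (2.26973,-3.39920) → (2.27,-3.40)
v2: (2,2.5) → rotate → (-1.86704,2.60080) → ×s → (-1.65544,2.30604) → (-1.66,2.31)
v3: (-0.5,5) → rotate → (-4.94927,0.86878) → ×s → (-4.38835,0.77032) → (-4.39,0.77)
v4: (-2.5,0.5) → rotate → (-1.15653,-2.27210) → ×s → (-1.02545,-2.01460) → (-1.03,-2.01)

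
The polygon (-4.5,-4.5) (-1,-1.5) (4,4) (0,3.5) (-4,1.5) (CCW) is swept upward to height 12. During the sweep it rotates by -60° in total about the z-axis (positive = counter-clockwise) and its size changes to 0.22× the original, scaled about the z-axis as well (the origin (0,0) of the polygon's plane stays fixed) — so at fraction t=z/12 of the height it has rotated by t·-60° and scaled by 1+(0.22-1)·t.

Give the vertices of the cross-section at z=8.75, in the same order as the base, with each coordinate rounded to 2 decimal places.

t = z/height = 8.75/12 = 0.729167
s = 1 + (scale-1)·z/height = 1 + (0.22-1)·8.75/12 = 0.431250
θ = twist·z/height = -60°·8.75/12 = -43.7500° = -0.763582 rad
cos θ = 0.722364, sin θ = -0.691513 (intermediates below are computed at full precision and shown rounded to 5 d.p.)
v1: (-4.5,-4.5) → rotate → (-6.36245,-0.13883) → ×s → (-2.74381,-0.05987) → (-2.74,-0.06)
v2: (-1,-1.5) → rotate → (-1.75963,-0.39203) → ×s → (-0.75884,-0.16906) → (-0.76,-0.17)
v3: (4,4) → rotate → (5.65551,0.12340) → ×s → (2.43894,0.05322) → (2.44,0.05)
v4: (0,3.5) → rotate → (2.42030,2.52827) → ×s → (1.04375,1.09032) → (1.04,1.09)
v5: (-4,1.5) → rotate → (-1.85219,3.84960) → ×s → (-0.79876,1.66014) → (-0.80,1.66)

Cross-section at z=8.75: (-2.74,-0.06) (-0.76,-0.17) (2.44,0.05) (1.04,1.09) (-0.80,1.66)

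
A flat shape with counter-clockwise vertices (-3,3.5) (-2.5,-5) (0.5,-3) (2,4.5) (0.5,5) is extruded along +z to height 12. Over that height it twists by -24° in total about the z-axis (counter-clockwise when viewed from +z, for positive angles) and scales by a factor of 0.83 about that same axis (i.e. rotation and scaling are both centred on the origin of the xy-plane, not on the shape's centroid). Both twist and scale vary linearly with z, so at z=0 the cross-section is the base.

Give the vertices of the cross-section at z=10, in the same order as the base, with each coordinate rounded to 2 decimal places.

t = z/height = 10/12 = 0.833333
s = 1 + (scale-1)·z/height = 1 + (0.83-1)·10/12 = 0.858333
θ = twist·z/height = -24°·10/12 = -20.0000° = -0.349066 rad
cos θ = 0.939693, sin θ = -0.342020 (intermediates below are computed at full precision and shown rounded to 5 d.p.)
v1: (-3,3.5) → rotate → (-1.62201,4.31498) → ×s → (-1.39222,3.70370) → (-1.39,3.70)
v2: (-2.5,-5) → rotate → (-4.05933,-3.84341) → ×s → (-3.48426,-3.29893) → (-3.48,-3.30)
v3: (0.5,-3) → rotate → (-0.55621,-2.99009) → ×s → (-0.47742,-2.56649) → (-0.48,-2.57)
v4: (2,4.5) → rotate → (3.41848,3.54458) → ×s → (2.93419,3.04243) → (2.93,3.04)
v5: (0.5,5) → rotate → (2.17995,4.52745) → ×s → (1.87112,3.88606) → (1.87,3.89)

Cross-section at z=10: (-1.39,3.70) (-3.48,-3.30) (-0.48,-2.57) (2.93,3.04) (1.87,3.89)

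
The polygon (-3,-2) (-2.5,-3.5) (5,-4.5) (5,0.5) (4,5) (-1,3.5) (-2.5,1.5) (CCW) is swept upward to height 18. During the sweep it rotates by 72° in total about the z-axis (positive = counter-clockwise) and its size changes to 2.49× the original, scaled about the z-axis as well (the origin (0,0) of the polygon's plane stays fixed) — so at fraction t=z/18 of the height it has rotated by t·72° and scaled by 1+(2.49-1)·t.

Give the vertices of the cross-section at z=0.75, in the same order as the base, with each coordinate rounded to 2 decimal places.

Cross-section at z=0.75: (-3.07,-2.29) (-2.46,-3.85) (5.55,-4.49) (5.28,0.81) (3.96,5.53) (-1.26,3.66) (-2.73,1.45)

t = z/height = 0.75/18 = 0.0416667
s = 1 + (scale-1)·z/height = 1 + (2.49-1)·0.75/18 = 1.062083
θ = twist·z/height = 72°·0.75/18 = 3.0000° = 0.052360 rad
cos θ = 0.998630, sin θ = 0.052336 (intermediates below are computed at full precision and shown rounded to 5 d.p.)
v1: (-3,-2) → rotate → (-2.89122,-2.15427) → ×s → (-3.07071,-2.28801) → (-3.07,-2.29)
v2: (-2.5,-3.5) → rotate → (-2.31340,-3.62604) → ×s → (-2.45702,-3.85116) → (-2.46,-3.85)
v3: (5,-4.5) → rotate → (5.22866,-4.23215) → ×s → (5.55327,-4.49490) → (5.55,-4.49)
v4: (5,0.5) → rotate → (4.96698,0.76099) → ×s → (5.27535,0.80824) → (5.28,0.81)
v5: (4,5) → rotate → (3.73284,5.20249) → ×s → (3.96459,5.52548) → (3.96,5.53)
v6: (-1,3.5) → rotate → (-1.18181,3.44287) → ×s → (-1.25518,3.65661) → (-1.26,3.66)
v7: (-2.5,1.5) → rotate → (-2.57508,1.36710) → ×s → (-2.73495,1.45198) → (-2.73,1.45)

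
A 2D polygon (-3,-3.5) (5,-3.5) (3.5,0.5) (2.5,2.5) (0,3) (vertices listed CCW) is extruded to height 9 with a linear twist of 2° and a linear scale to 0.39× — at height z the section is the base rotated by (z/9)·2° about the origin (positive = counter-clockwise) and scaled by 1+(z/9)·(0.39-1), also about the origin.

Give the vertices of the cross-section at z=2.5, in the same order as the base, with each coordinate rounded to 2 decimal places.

Cross-section at z=2.5: (-2.46,-2.93) (4.18,-2.87) (2.90,0.44) (2.06,2.10) (-0.02,2.49)

t = z/height = 2.5/9 = 0.277778
s = 1 + (scale-1)·z/height = 1 + (0.39-1)·2.5/9 = 0.830556
θ = twist·z/height = 2°·2.5/9 = 0.5556° = 0.009696 rad
cos θ = 0.999953, sin θ = 0.009696 (intermediates below are computed at full precision and shown rounded to 5 d.p.)
v1: (-3,-3.5) → rotate → (-2.96592,-3.52892) → ×s → (-2.46336,-2.93097) → (-2.46,-2.93)
v2: (5,-3.5) → rotate → (5.03370,-3.45135) → ×s → (4.18077,-2.86654) → (4.18,-2.87)
v3: (3.5,0.5) → rotate → (3.49499,0.53391) → ×s → (2.90278,0.44344) → (2.90,0.44)
v4: (2.5,2.5) → rotate → (2.47564,2.52412) → ×s → (2.05616,2.09642) → (2.06,2.10)
v5: (0,3) → rotate → (-0.02909,2.99986) → ×s → (-0.02416,2.49155) → (-0.02,2.49)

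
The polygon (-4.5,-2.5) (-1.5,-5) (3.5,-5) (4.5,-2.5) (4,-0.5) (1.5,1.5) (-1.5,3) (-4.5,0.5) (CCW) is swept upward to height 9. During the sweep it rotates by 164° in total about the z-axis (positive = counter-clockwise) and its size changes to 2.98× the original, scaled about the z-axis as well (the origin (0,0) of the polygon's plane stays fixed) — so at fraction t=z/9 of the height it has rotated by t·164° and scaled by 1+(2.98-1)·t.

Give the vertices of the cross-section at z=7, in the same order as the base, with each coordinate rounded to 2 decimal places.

t = z/height = 7/9 = 0.777778
s = 1 + (scale-1)·z/height = 1 + (2.98-1)·7/9 = 2.540000
θ = twist·z/height = 164°·7/9 = 127.5556° = 2.226264 rad
cos θ = -0.609530, sin θ = 0.792763 (intermediates below are computed at full precision and shown rounded to 5 d.p.)
v1: (-4.5,-2.5) → rotate → (4.72479,-2.04361) → ×s → (12.00098,-5.19076) → (12.00,-5.19)
v2: (-1.5,-5) → rotate → (4.87811,1.85851) → ×s → (12.39040,4.72061) → (12.39,4.72)
v3: (3.5,-5) → rotate → (1.83046,5.82232) → ×s → (4.64936,14.78870) → (4.65,14.79)
v4: (4.5,-2.5) → rotate → (-0.76098,5.09126) → ×s → (-1.93289,12.93180) → (-1.93,12.93)
v5: (4,-0.5) → rotate → (-2.04174,3.47582) → ×s → (-5.18602,8.82857) → (-5.19,8.83)
v6: (1.5,1.5) → rotate → (-2.10344,0.27485) → ×s → (-5.34274,0.69812) → (-5.34,0.70)
v7: (-1.5,3) → rotate → (-1.46399,-3.01774) → ×s → (-3.71854,-7.66505) → (-3.72,-7.67)
v8: (-4.5,0.5) → rotate → (2.34651,-3.87220) → ×s → (5.96012,-9.83538) → (5.96,-9.84)

Cross-section at z=7: (12.00,-5.19) (12.39,4.72) (4.65,14.79) (-1.93,12.93) (-5.19,8.83) (-5.34,0.70) (-3.72,-7.67) (5.96,-9.84)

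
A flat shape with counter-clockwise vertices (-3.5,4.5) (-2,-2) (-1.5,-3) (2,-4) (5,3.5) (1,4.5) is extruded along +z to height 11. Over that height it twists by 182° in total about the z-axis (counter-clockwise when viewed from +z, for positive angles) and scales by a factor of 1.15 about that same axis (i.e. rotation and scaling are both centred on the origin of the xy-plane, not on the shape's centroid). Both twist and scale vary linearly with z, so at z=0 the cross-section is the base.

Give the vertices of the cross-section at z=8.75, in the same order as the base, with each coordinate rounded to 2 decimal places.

Cross-section at z=8.75: (0.29,-6.37) (3.12,0.54) (3.31,1.77) (0.75,4.95) (-6.83,0.03) (-3.82,-3.47)

t = z/height = 8.75/11 = 0.795455
s = 1 + (scale-1)·z/height = 1 + (1.15-1)·8.75/11 = 1.119318
θ = twist·z/height = 182°·8.75/11 = 144.7727° = 2.526761 rad
cos θ = -0.816870, sin θ = 0.576821 (intermediates below are computed at full precision and shown rounded to 5 d.p.)
v1: (-3.5,4.5) → rotate → (0.26335,-5.69479) → ×s → (0.29477,-6.37428) → (0.29,-6.37)
v2: (-2,-2) → rotate → (2.78738,0.48010) → ×s → (3.11997,0.53738) → (3.12,0.54)
v3: (-1.5,-3) → rotate → (2.95577,1.58538) → ×s → (3.30845,1.77454) → (3.31,1.77)
v4: (2,-4) → rotate → (0.67354,4.42112) → ×s → (0.75391,4.94864) → (0.75,4.95)
v5: (5,3.5) → rotate → (-6.10323,0.02506) → ×s → (-6.83145,0.02805) → (-6.83,0.03)
v6: (1,4.5) → rotate → (-3.41257,-3.09910) → ×s → (-3.81975,-3.46887) → (-3.82,-3.47)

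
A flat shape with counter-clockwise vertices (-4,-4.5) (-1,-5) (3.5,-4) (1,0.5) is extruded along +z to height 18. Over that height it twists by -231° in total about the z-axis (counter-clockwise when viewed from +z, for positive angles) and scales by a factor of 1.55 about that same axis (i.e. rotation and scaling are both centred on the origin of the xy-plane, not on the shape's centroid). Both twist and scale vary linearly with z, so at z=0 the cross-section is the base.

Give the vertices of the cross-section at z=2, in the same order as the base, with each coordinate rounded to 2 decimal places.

t = z/height = 2/18 = 0.111111
s = 1 + (scale-1)·z/height = 1 + (1.55-1)·2/18 = 1.061111
θ = twist·z/height = -231°·2/18 = -25.6667° = -0.447968 rad
cos θ = 0.901329, sin θ = -0.433135 (intermediates below are computed at full precision and shown rounded to 5 d.p.)
v1: (-4,-4.5) → rotate → (-5.55442,-2.32344) → ×s → (-5.89386,-2.46543) → (-5.89,-2.47)
v2: (-1,-5) → rotate → (-3.06700,-4.07351) → ×s → (-3.25443,-4.32245) → (-3.25,-4.32)
v3: (3.5,-4) → rotate → (1.42211,-5.12129) → ×s → (1.50902,-5.43426) → (1.51,-5.43)
v4: (1,0.5) → rotate → (1.11790,0.01753) → ×s → (1.18621,0.01860) → (1.19,0.02)

Cross-section at z=2: (-5.89,-2.47) (-3.25,-4.32) (1.51,-5.43) (1.19,0.02)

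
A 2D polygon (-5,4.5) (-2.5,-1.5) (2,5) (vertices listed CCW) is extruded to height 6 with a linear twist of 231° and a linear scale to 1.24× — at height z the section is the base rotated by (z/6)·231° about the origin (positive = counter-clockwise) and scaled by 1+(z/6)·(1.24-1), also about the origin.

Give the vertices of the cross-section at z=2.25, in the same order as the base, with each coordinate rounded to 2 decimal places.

t = z/height = 2.25/6 = 0.375
s = 1 + (scale-1)·z/height = 1 + (1.24-1)·2.25/6 = 1.090000
θ = twist·z/height = 231°·2.25/6 = 86.6250° = 1.511891 rad
cos θ = 0.058871, sin θ = 0.998266 (intermediates below are computed at full precision and shown rounded to 5 d.p.)
v1: (-5,4.5) → rotate → (-4.78655,-4.72641) → ×s → (-5.21734,-5.15179) → (-5.22,-5.15)
v2: (-2.5,-1.5) → rotate → (1.35022,-2.58397) → ×s → (1.47174,-2.81653) → (1.47,-2.82)
v3: (2,5) → rotate → (-4.87359,2.29089) → ×s → (-5.31221,2.49706) → (-5.31,2.50)

Cross-section at z=2.25: (-5.22,-5.15) (1.47,-2.82) (-5.31,2.50)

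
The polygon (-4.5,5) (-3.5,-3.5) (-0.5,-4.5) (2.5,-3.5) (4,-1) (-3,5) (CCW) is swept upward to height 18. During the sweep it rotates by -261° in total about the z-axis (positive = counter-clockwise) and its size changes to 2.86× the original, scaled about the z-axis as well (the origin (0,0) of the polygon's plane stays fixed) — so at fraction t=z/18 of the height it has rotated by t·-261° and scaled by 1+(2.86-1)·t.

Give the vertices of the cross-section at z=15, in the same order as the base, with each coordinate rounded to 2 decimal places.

Cross-section at z=15: (1.34,-17.10) (12.51,1.65) (8.00,8.33) (0.38,10.96) (-6.54,8.23) (-1.69,-14.77)

t = z/height = 15/18 = 0.833333
s = 1 + (scale-1)·z/height = 1 + (2.86-1)·15/18 = 2.550000
θ = twist·z/height = -261°·15/18 = -217.5000° = -3.796091 rad
cos θ = -0.793353, sin θ = 0.608761 (intermediates below are computed at full precision and shown rounded to 5 d.p.)
v1: (-4.5,5) → rotate → (0.52628,-6.70619) → ×s → (1.34202,-17.10079) → (1.34,-17.10)
v2: (-3.5,-3.5) → rotate → (4.90740,0.64607) → ×s → (12.51387,1.64748) → (12.51,1.65)
v3: (-0.5,-4.5) → rotate → (3.13610,3.26571) → ×s → (7.99706,8.32756) → (8.00,8.33)
v4: (2.5,-3.5) → rotate → (0.14728,4.29864) → ×s → (0.37557,10.96153) → (0.38,10.96)
v5: (4,-1) → rotate → (-2.56465,3.22840) → ×s → (-6.53986,8.23242) → (-6.54,8.23)
v6: (-3,5) → rotate → (-0.66375,-5.79305) → ×s → (-1.69256,-14.77228) → (-1.69,-14.77)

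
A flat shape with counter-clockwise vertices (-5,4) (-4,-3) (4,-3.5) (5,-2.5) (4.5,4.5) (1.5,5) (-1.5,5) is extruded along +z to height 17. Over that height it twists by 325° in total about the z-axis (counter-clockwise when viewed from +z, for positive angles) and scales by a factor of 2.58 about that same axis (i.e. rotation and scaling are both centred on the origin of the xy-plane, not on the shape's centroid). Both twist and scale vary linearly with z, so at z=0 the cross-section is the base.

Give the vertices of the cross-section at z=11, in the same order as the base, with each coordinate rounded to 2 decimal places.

t = z/height = 11/17 = 0.647059
s = 1 + (scale-1)·z/height = 1 + (2.58-1)·11/17 = 2.022353
θ = twist·z/height = 325°·11/17 = 210.2941° = 3.670325 rad
cos θ = -0.863447, sin θ = -0.504439 (intermediates below are computed at full precision and shown rounded to 5 d.p.)
v1: (-5,4) → rotate → (6.33499,-0.93159) → ×s → (12.81159,-1.88401) → (12.81,-1.88)
v2: (-4,-3) → rotate → (1.94047,4.60810) → ×s → (3.92432,9.31920) → (3.92,9.32)
v3: (4,-3.5) → rotate → (-5.21933,1.00431) → ×s → (-10.55532,2.03107) → (-10.56,2.03)
v4: (5,-2.5) → rotate → (-5.57833,-0.36358) → ×s → (-11.28136,-0.73528) → (-11.28,-0.74)
v5: (4.5,4.5) → rotate → (-1.61554,-6.15549) → ×s → (-3.26719,-12.44857) → (-3.27,-12.45)
v6: (1.5,5) → rotate → (1.22702,-5.07390) → ×s → (2.48148,-10.26121) → (2.48,-10.26)
v7: (-1.5,5) → rotate → (3.81737,-3.56058) → ×s → (7.72006,-7.20075) → (7.72,-7.20)

Cross-section at z=11: (12.81,-1.88) (3.92,9.32) (-10.56,2.03) (-11.28,-0.74) (-3.27,-12.45) (2.48,-10.26) (7.72,-7.20)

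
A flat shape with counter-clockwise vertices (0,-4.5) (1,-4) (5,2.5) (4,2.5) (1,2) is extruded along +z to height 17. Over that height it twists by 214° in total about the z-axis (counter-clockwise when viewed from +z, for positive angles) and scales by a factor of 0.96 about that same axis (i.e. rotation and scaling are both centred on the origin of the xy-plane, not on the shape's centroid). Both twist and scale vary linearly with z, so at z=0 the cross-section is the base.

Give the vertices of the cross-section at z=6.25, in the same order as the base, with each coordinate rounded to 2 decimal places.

Cross-section at z=6.25: (4.35,-0.87) (4.06,0.19) (-1.45,5.31) (-1.64,4.35) (-1.74,1.35)

t = z/height = 6.25/17 = 0.367647
s = 1 + (scale-1)·z/height = 1 + (0.96-1)·6.25/17 = 0.985294
θ = twist·z/height = 214°·6.25/17 = 78.6765° = 1.373163 rad
cos θ = 0.196349, sin θ = 0.980534 (intermediates below are computed at full precision and shown rounded to 5 d.p.)
v1: (0,-4.5) → rotate → (4.41240,-0.88357) → ×s → (4.34752,-0.87058) → (4.35,-0.87)
v2: (1,-4) → rotate → (4.11849,0.19514) → ×s → (4.05792,0.19227) → (4.06,0.19)
v3: (5,2.5) → rotate → (-1.46959,5.39354) → ×s → (-1.44798,5.31423) → (-1.45,5.31)
v4: (4,2.5) → rotate → (-1.66594,4.41301) → ×s → (-1.64144,4.34811) → (-1.64,4.35)
v5: (1,2) → rotate → (-1.76472,1.37323) → ×s → (-1.73877,1.35304) → (-1.74,1.35)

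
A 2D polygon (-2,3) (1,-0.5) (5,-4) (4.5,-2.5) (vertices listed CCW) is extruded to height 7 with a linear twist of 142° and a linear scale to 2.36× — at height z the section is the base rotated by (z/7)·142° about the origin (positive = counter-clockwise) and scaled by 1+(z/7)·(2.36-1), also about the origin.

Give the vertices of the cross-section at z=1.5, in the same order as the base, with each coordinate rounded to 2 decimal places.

Cross-section at z=1.5: (-4.19,2.03) (1.44,0.10) (8.18,-1.18) (6.65,0.16)

t = z/height = 1.5/7 = 0.214286
s = 1 + (scale-1)·z/height = 1 + (2.36-1)·1.5/7 = 1.291429
θ = twist·z/height = 142°·1.5/7 = 30.4286° = 0.531079 rad
cos θ = 0.862261, sin θ = 0.506464 (intermediates below are computed at full precision and shown rounded to 5 d.p.)
v1: (-2,3) → rotate → (-3.24391,1.57386) → ×s → (-4.18928,2.03252) → (-4.19,2.03)
v2: (1,-0.5) → rotate → (1.11549,0.07533) → ×s → (1.44058,0.09729) → (1.44,0.10)
v3: (5,-4) → rotate → (6.33716,-0.91673) → ×s → (8.18399,-1.18389) → (8.18,-1.18)
v4: (4.5,-2.5) → rotate → (5.14634,0.12343) → ×s → (6.64612,0.15941) → (6.65,0.16)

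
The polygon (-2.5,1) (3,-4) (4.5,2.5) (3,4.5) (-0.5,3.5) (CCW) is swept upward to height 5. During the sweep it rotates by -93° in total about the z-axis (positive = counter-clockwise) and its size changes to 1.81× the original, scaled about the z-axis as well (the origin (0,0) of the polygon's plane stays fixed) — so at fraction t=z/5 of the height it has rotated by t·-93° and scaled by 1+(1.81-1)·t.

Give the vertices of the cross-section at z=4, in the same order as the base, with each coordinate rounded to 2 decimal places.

Cross-section at z=4: (0.48,4.41) (-5.02,-6.53) (5.96,-6.03) (8.47,-2.77) (5.33,2.34)

t = z/height = 4/5 = 0.8
s = 1 + (scale-1)·z/height = 1 + (1.81-1)·4/5 = 1.648000
θ = twist·z/height = -93°·4/5 = -74.4000° = -1.298525 rad
cos θ = 0.268920, sin θ = -0.963163 (intermediates below are computed at full precision and shown rounded to 5 d.p.)
v1: (-2.5,1) → rotate → (0.29086,2.67683) → ×s → (0.47934,4.41141) → (0.48,4.41)
v2: (3,-4) → rotate → (-3.04589,-3.96517) → ×s → (-5.01963,-6.53460) → (-5.02,-6.53)
v3: (4.5,2.5) → rotate → (3.61805,-3.66193) → ×s → (5.96254,-6.03486) → (5.96,-6.03)
v4: (3,4.5) → rotate → (5.14099,-1.67935) → ×s → (8.47235,-2.76757) → (8.47,-2.77)
v5: (-0.5,3.5) → rotate → (3.23661,1.42280) → ×s → (5.33393,2.34478) → (5.33,2.34)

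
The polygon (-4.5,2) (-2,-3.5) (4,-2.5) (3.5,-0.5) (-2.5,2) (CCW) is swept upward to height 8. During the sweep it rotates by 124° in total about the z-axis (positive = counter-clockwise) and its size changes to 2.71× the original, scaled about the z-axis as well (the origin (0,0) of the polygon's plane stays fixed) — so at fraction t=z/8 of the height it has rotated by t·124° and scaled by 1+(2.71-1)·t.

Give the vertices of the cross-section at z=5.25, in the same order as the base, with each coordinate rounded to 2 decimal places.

t = z/height = 5.25/8 = 0.65625
s = 1 + (scale-1)·z/height = 1 + (2.71-1)·5.25/8 = 2.122188
θ = twist·z/height = 124°·5.25/8 = 81.3750° = 1.420262 rad
cos θ = 0.149967, sin θ = 0.988691 (intermediates below are computed at full precision and shown rounded to 5 d.p.)
v1: (-4.5,2) → rotate → (-2.65223,-4.14918) → ×s → (-5.62853,-8.80533) → (-5.63,-8.81)
v2: (-2,-3.5) → rotate → (3.16049,-2.50227) → ×s → (6.70714,-5.31028) → (6.71,-5.31)
v3: (4,-2.5) → rotate → (3.07159,3.57985) → ×s → (6.51850,7.59711) → (6.52,7.60)
v4: (3.5,-0.5) → rotate → (1.01923,3.38544) → ×s → (2.16300,7.18453) → (2.16,7.18)
v5: (-2.5,2) → rotate → (-2.35230,-2.17179) → ×s → (-4.99202,-4.60895) → (-4.99,-4.61)

Cross-section at z=5.25: (-5.63,-8.81) (6.71,-5.31) (6.52,7.60) (2.16,7.18) (-4.99,-4.61)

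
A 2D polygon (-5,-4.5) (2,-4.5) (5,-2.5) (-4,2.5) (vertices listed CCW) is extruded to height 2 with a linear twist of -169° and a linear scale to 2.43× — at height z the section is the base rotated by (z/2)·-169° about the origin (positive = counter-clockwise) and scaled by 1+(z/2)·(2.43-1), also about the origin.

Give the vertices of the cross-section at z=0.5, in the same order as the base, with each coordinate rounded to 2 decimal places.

Cross-section at z=0.5: (-9.13,0.04) (-2.10,-6.35) (2.74,-7.08) (-1.74,6.16)

t = z/height = 0.5/2 = 0.25
s = 1 + (scale-1)·z/height = 1 + (2.43-1)·0.5/2 = 1.357500
θ = twist·z/height = -169°·0.5/2 = -42.2500° = -0.737402 rad
cos θ = 0.740218, sin θ = -0.672367 (intermediates below are computed at full precision and shown rounded to 5 d.p.)
v1: (-5,-4.5) → rotate → (-6.72674,0.03085) → ×s → (-9.13155,0.04188) → (-9.13,0.04)
v2: (2,-4.5) → rotate → (-1.54521,-4.67572) → ×s → (-2.09763,-6.34728) → (-2.10,-6.35)
v3: (5,-2.5) → rotate → (2.02017,-5.21238) → ×s → (2.74239,-7.07580) → (2.74,-7.08)
v4: (-4,2.5) → rotate → (-1.27996,4.54001) → ×s → (-1.73754,6.16307) → (-1.74,6.16)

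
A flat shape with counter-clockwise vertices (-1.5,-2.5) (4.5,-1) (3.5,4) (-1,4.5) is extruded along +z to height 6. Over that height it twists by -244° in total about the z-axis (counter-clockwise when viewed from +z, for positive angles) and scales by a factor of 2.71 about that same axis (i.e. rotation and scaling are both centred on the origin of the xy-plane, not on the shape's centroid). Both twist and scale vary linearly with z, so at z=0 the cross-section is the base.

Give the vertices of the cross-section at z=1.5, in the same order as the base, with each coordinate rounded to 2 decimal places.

Cross-section at z=1.5: (-4.16,0.14) (1.87,-6.31) (7.42,-1.60) (4.93,4.36)

t = z/height = 1.5/6 = 0.25
s = 1 + (scale-1)·z/height = 1 + (2.71-1)·1.5/6 = 1.427500
θ = twist·z/height = -244°·1.5/6 = -61.0000° = -1.064651 rad
cos θ = 0.484810, sin θ = -0.874620 (intermediates below are computed at full precision and shown rounded to 5 d.p.)
v1: (-1.5,-2.5) → rotate → (-2.91376,0.09991) → ×s → (-4.15940,0.14262) → (-4.16,0.14)
v2: (4.5,-1) → rotate → (1.30702,-4.42060) → ×s → (1.86578,-6.31040) → (1.87,-6.31)
v3: (3.5,4) → rotate → (5.19531,-1.12193) → ×s → (7.41631,-1.60156) → (7.42,-1.60)
v4: (-1,4.5) → rotate → (3.45098,3.05626) → ×s → (4.92627,4.36282) → (4.93,4.36)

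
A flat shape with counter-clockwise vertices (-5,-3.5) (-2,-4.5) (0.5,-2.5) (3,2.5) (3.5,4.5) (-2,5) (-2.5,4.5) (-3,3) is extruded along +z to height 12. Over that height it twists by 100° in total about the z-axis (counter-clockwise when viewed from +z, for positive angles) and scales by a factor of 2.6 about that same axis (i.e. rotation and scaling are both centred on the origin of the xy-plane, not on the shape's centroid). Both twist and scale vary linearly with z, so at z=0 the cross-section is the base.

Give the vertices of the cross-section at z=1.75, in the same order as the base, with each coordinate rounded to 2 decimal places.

t = z/height = 1.75/12 = 0.145833
s = 1 + (scale-1)·z/height = 1 + (2.6-1)·1.75/12 = 1.233333
θ = twist·z/height = 100°·1.75/12 = 14.5833° = 0.254527 rad
cos θ = 0.967782, sin θ = 0.251788 (intermediates below are computed at full precision and shown rounded to 5 d.p.)
v1: (-5,-3.5) → rotate → (-3.95765,-4.64618) → ×s → (-4.88111,-5.73029) → (-4.88,-5.73)
v2: (-2,-4.5) → rotate → (-0.80252,-4.85860) → ×s → (-0.98977,-5.99227) → (-0.99,-5.99)
v3: (0.5,-2.5) → rotate → (1.11336,-2.29356) → ×s → (1.37315,-2.82873) → (1.37,-2.83)
v4: (3,2.5) → rotate → (2.27388,3.17482) → ×s → (2.80445,3.91561) → (2.80,3.92)
v5: (3.5,4.5) → rotate → (2.25419,5.23628) → ×s → (2.78017,6.45808) → (2.78,6.46)
v6: (-2,5) → rotate → (-3.19450,4.33534) → ×s → (-3.93989,5.34692) → (-3.94,5.35)
v7: (-2.5,4.5) → rotate → (-3.55250,3.72555) → ×s → (-4.38142,4.59485) → (-4.38,4.59)
v8: (-3,3) → rotate → (-3.65871,2.14798) → ×s → (-4.51241,2.64918) → (-4.51,2.65)

Cross-section at z=1.75: (-4.88,-5.73) (-0.99,-5.99) (1.37,-2.83) (2.80,3.92) (2.78,6.46) (-3.94,5.35) (-4.38,4.59) (-4.51,2.65)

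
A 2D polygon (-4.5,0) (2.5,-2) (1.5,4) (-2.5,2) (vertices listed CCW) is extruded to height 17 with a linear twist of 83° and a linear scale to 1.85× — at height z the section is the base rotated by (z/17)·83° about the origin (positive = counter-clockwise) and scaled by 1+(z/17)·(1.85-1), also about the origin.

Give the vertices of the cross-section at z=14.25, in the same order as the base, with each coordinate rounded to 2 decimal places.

Cross-section at z=14.25: (-2.69,-7.22) (4.70,2.82) (-5.52,4.80) (-4.70,-2.82)

t = z/height = 14.25/17 = 0.838235
s = 1 + (scale-1)·z/height = 1 + (1.85-1)·14.25/17 = 1.712500
θ = twist·z/height = 83°·14.25/17 = 69.5735° = 1.214287 rad
cos θ = 0.349005, sin θ = 0.937121 (intermediates below are computed at full precision and shown rounded to 5 d.p.)
v1: (-4.5,0) → rotate → (-1.57052,-4.21704) → ×s → (-2.68952,-7.22169) → (-2.69,-7.22)
v2: (2.5,-2) → rotate → (2.74675,1.64479) → ×s → (4.70382,2.81671) → (4.70,2.82)
v3: (1.5,4) → rotate → (-3.22498,2.80170) → ×s → (-5.52277,4.79791) → (-5.52,4.80)
v4: (-2.5,2) → rotate → (-2.74675,-1.64479) → ×s → (-4.70382,-2.81671) → (-4.70,-2.82)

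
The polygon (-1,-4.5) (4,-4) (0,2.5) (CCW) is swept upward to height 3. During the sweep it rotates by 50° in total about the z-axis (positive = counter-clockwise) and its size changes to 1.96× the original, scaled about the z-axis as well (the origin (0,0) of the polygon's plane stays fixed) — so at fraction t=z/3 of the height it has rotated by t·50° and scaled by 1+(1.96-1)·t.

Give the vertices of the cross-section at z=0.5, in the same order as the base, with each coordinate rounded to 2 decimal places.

Cross-section at z=0.5: (-0.39,-5.33) (5.26,-3.92) (-0.42,2.87)

t = z/height = 0.5/3 = 0.166667
s = 1 + (scale-1)·z/height = 1 + (1.96-1)·0.5/3 = 1.160000
θ = twist·z/height = 50°·0.5/3 = 8.3333° = 0.145444 rad
cos θ = 0.989442, sin θ = 0.144932 (intermediates below are computed at full precision and shown rounded to 5 d.p.)
v1: (-1,-4.5) → rotate → (-0.33725,-4.59742) → ×s → (-0.39121,-5.33301) → (-0.39,-5.33)
v2: (4,-4) → rotate → (4.53749,-3.37804) → ×s → (5.26349,-3.91853) → (5.26,-3.92)
v3: (0,2.5) → rotate → (-0.36233,2.47360) → ×s → (-0.42030,2.86938) → (-0.42,2.87)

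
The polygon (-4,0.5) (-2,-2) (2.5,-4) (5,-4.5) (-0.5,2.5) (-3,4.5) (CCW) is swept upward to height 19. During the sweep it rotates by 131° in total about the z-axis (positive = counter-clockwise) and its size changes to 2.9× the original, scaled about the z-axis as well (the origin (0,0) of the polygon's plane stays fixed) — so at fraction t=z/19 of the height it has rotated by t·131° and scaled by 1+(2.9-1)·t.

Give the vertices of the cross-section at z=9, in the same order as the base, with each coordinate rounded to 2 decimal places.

t = z/height = 9/19 = 0.473684
s = 1 + (scale-1)·z/height = 1 + (2.9-1)·9/19 = 1.900000
θ = twist·z/height = 131°·9/19 = 62.0526° = 1.083023 rad
cos θ = 0.468660, sin θ = 0.883378 (intermediates below are computed at full precision and shown rounded to 5 d.p.)
v1: (-4,0.5) → rotate → (-2.31633,-3.29918) → ×s → (-4.40103,-6.26845) → (-4.40,-6.27)
v2: (-2,-2) → rotate → (0.82944,-2.70408) → ×s → (1.57593,-5.13775) → (1.58,-5.14)
v3: (2.5,-4) → rotate → (4.70516,0.33381) → ×s → (8.93981,0.63423) → (8.94,0.63)
v4: (5,-4.5) → rotate → (6.31850,2.30792) → ×s → (12.00516,4.38505) → (12.01,4.39)
v5: (-0.5,2.5) → rotate → (-2.44278,0.72996) → ×s → (-4.64128,1.38693) → (-4.64,1.39)
v6: (-3,4.5) → rotate → (-5.38118,-0.54116) → ×s → (-10.22425,-1.02821) → (-10.22,-1.03)

Cross-section at z=9: (-4.40,-6.27) (1.58,-5.14) (8.94,0.63) (12.01,4.39) (-4.64,1.39) (-10.22,-1.03)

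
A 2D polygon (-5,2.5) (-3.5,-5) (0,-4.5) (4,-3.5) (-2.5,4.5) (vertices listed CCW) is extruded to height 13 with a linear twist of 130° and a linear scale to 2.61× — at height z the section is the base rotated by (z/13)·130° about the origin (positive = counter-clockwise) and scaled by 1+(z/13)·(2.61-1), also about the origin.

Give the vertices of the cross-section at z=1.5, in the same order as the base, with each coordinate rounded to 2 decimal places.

t = z/height = 1.5/13 = 0.115385
s = 1 + (scale-1)·z/height = 1 + (2.61-1)·1.5/13 = 1.185769
θ = twist·z/height = 130°·1.5/13 = 15.0000° = 0.261799 rad
cos θ = 0.965926, sin θ = 0.258819 (intermediates below are computed at full precision and shown rounded to 5 d.p.)
v1: (-5,2.5) → rotate → (-5.47668,1.12072) → ×s → (-6.49407,1.32891) → (-6.49,1.33)
v2: (-3.5,-5) → rotate → (-2.08665,-5.73550) → ×s → (-2.47428,-6.80097) → (-2.47,-6.80)
v3: (0,-4.5) → rotate → (1.16469,-4.34667) → ×s → (1.38105,-5.15414) → (1.38,-5.15)
v4: (4,-3.5) → rotate → (4.76957,-2.34546) → ×s → (5.65561,-2.78118) → (5.66,-2.78)
v5: (-2.5,4.5) → rotate → (-3.57950,3.69962) → ×s → (-4.24446,4.38689) → (-4.24,4.39)

Cross-section at z=1.5: (-6.49,1.33) (-2.47,-6.80) (1.38,-5.15) (5.66,-2.78) (-4.24,4.39)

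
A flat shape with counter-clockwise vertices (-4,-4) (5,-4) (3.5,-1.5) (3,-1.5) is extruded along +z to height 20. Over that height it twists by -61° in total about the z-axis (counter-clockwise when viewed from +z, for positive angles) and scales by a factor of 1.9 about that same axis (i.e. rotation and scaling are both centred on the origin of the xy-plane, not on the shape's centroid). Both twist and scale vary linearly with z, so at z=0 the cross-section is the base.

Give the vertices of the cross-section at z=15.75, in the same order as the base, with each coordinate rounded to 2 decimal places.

t = z/height = 15.75/20 = 0.7875
s = 1 + (scale-1)·z/height = 1 + (1.9-1)·15.75/20 = 1.708750
θ = twist·z/height = -61°·15.75/20 = -48.0375° = -0.838413 rad
cos θ = 0.668644, sin θ = -0.743583 (intermediates below are computed at full precision and shown rounded to 5 d.p.)
v1: (-4,-4) → rotate → (-5.64891,0.29975) → ×s → (-9.65257,0.51220) → (-9.65,0.51)
v2: (5,-4) → rotate → (0.36889,-6.39249) → ×s → (0.63034,-10.92317) → (0.63,-10.92)
v3: (3.5,-1.5) → rotate → (1.22488,-3.60551) → ×s → (2.09301,-6.16091) → (2.09,-6.16)
v4: (3,-1.5) → rotate → (0.89056,-3.23371) → ×s → (1.52174,-5.52561) → (1.52,-5.53)

Cross-section at z=15.75: (-9.65,0.51) (0.63,-10.92) (2.09,-6.16) (1.52,-5.53)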